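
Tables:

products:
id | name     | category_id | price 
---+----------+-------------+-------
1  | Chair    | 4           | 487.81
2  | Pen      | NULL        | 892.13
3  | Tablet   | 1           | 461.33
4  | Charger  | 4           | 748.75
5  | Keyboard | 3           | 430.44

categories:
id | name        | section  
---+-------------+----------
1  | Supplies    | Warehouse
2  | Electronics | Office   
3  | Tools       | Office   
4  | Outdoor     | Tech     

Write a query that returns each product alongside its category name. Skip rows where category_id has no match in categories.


INNER JOIN keeps only products rows whose category_id matches an id in categories. Walk through each product:
  - product 1 (Chair): category_id=4 -> matches Outdoor
  - product 2 (Pen): category_id=NULL, no match -> dropped
  - product 3 (Tablet): category_id=1 -> matches Supplies
  - product 4 (Charger): category_id=4 -> matches Outdoor
  - product 5 (Keyboard): category_id=3 -> matches Tools
So 1 of 5 rows is dropped.

SQL:
SELECT a.name, b.name AS category
FROM products a
INNER JOIN categories b ON a.category_id = b.id

Result:
name     | category
---------+---------
Chair    | Outdoor 
Tablet   | Supplies
Charger  | Outdoor 
Keyboard | Tools   


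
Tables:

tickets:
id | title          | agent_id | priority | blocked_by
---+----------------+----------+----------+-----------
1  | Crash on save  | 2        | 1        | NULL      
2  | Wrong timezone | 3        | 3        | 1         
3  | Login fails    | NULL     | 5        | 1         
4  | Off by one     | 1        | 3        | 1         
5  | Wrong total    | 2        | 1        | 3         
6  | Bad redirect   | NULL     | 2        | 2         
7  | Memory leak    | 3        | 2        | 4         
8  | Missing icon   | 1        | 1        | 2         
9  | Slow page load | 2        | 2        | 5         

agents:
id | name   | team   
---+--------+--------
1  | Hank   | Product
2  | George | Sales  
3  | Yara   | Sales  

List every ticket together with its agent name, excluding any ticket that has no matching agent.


INNER JOIN keeps only tickets rows whose agent_id matches an id in agents. Walk through each ticket:
  - ticket 1 (Crash on save): agent_id=2 -> matches George
  - ticket 2 (Wrong timezone): agent_id=3 -> matches Yara
  - ticket 3 (Login fails): agent_id=NULL, no match -> dropped
  - ticket 4 (Off by one): agent_id=1 -> matches Hank
  - ticket 5 (Wrong total): agent_id=2 -> matches George
  - ticket 6 (Bad redirect): agent_id=NULL, no match -> dropped
  - ticket 7 (Memory leak): agent_id=3 -> matches Yara
  - ticket 8 (Missing icon): agent_id=1 -> matches Hank
  - ticket 9 (Slow page load): agent_id=2 -> matches George
So 2 of 9 rows are dropped.

SQL:
SELECT a.title, b.name AS agent
FROM tickets a
INNER JOIN agents b ON a.agent_id = b.id

Result:
title          | agent 
---------------+-------
Crash on save  | George
Wrong timezone | Yara  
Off by one     | Hank  
Wrong total    | George
Memory leak    | Yara  
Missing icon   | Hank  
Slow page load | George


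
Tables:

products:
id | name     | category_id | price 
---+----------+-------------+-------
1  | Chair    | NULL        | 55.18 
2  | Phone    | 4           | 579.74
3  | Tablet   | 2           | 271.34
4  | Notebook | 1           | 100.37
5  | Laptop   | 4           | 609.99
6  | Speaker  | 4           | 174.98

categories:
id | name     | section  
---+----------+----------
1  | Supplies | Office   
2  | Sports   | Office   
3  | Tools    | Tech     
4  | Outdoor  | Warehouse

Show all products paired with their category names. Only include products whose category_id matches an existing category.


INNER JOIN keeps only products rows whose category_id matches an id in categories. Walk through each product:
  - product 1 (Chair): category_id=NULL, no match -> dropped
  - product 2 (Phone): category_id=4 -> matches Outdoor
  - product 3 (Tablet): category_id=2 -> matches Sports
  - product 4 (Notebook): category_id=1 -> matches Supplies
  - product 5 (Laptop): category_id=4 -> matches Outdoor
  - product 6 (Speaker): category_id=4 -> matches Outdoor
So 1 of 6 rows is dropped.

SQL:
SELECT a.name, b.name AS category
FROM products a
INNER JOIN categories b ON a.category_id = b.id

Result:
name     | category
---------+---------
Phone    | Outdoor 
Tablet   | Sports  
Notebook | Supplies
Laptop   | Outdoor 
Speaker  | Outdoor 


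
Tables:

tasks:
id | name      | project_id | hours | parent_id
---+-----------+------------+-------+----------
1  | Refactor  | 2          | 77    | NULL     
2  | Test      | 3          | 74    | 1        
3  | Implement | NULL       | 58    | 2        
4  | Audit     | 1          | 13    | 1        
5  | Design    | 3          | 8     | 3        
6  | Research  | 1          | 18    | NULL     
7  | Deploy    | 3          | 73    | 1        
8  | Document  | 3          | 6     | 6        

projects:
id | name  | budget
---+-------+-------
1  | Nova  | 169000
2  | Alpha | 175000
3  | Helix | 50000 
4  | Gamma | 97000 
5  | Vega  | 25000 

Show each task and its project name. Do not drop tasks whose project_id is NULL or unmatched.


LEFT JOIN keeps every row from tasks (the left table); where project_id has no match in projects, the project columns become NULL. Walk through each task:
  - task 1 (Refactor): project_id=2 -> matches Alpha
  - task 2 (Test): project_id=3 -> matches Helix
  - task 3 (Implement): project_id=NULL, no match -> kept with NULL
  - task 4 (Audit): project_id=1 -> matches Nova
  - task 5 (Design): project_id=3 -> matches Helix
  - task 6 (Research): project_id=1 -> matches Nova
  - task 7 (Deploy): project_id=3 -> matches Helix
  - task 8 (Document): project_id=3 -> matches Helix
All 8 rows appear; 1 has NULL project.

SQL:
SELECT a.name, b.name AS project
FROM tasks a
LEFT JOIN projects b ON a.project_id = b.id

Result:
name      | project
----------+--------
Refactor  | Alpha  
Test      | Helix  
Implement | NULL   
Audit     | Nova   
Design    | Helix  
Research  | Nova   
Deploy    | Helix  
Document  | Helix  


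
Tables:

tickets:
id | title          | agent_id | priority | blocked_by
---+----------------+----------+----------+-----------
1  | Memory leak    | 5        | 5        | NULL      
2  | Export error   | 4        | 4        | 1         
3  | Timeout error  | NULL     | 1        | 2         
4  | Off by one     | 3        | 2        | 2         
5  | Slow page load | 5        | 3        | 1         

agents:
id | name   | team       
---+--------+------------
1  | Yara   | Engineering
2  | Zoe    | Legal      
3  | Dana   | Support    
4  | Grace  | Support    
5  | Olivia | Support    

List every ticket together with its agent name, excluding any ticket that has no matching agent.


INNER JOIN keeps only tickets rows whose agent_id matches an id in agents. Walk through each ticket:
  - ticket 1 (Memory leak): agent_id=5 -> matches Olivia
  - ticket 2 (Export error): agent_id=4 -> matches Grace
  - ticket 3 (Timeout error): agent_id=NULL, no match -> dropped
  - ticket 4 (Off by one): agent_id=3 -> matches Dana
  - ticket 5 (Slow page load): agent_id=5 -> matches Olivia
So 1 of 5 rows is dropped.

SQL:
SELECT a.title, b.name AS agent
FROM tickets a
INNER JOIN agents b ON a.agent_id = b.id

Result:
title          | agent 
---------------+-------
Memory leak    | Olivia
Export error   | Grace 
Off by one     | Dana  
Slow page load | Olivia


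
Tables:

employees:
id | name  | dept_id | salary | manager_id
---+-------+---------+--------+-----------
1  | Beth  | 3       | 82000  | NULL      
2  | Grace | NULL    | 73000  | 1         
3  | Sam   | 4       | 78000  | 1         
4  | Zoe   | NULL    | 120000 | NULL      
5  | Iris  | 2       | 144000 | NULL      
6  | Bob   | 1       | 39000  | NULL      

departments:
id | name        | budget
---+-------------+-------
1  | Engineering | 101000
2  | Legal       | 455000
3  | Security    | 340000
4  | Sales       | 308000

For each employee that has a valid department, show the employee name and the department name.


INNER JOIN keeps only employees rows whose dept_id matches an id in departments. Walk through each employee:
  - employee 1 (Beth): dept_id=3 -> matches Security
  - employee 2 (Grace): dept_id=NULL, no match -> dropped
  - employee 3 (Sam): dept_id=4 -> matches Sales
  - employee 4 (Zoe): dept_id=NULL, no match -> dropped
  - employee 5 (Iris): dept_id=2 -> matches Legal
  - employee 6 (Bob): dept_id=1 -> matches Engineering
So 2 of 6 rows are dropped.

SQL:
SELECT a.name, b.name AS department
FROM employees a
INNER JOIN departments b ON a.dept_id = b.id

Result:
name | department 
-----+------------
Beth | Security   
Sam  | Sales      
Iris | Legal      
Bob  | Engineering


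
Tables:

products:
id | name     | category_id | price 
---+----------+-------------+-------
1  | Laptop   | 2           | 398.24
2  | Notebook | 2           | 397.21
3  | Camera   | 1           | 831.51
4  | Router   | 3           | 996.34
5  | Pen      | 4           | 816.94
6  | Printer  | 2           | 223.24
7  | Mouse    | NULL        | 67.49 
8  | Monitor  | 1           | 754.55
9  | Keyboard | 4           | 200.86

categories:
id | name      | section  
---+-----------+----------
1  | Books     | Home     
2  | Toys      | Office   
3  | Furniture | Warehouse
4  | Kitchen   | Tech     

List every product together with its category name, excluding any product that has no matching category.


INNER JOIN keeps only products rows whose category_id matches an id in categories. Walk through each product:
  - product 1 (Laptop): category_id=2 -> matches Toys
  - product 2 (Notebook): category_id=2 -> matches Toys
  - product 3 (Camera): category_id=1 -> matches Books
  - product 4 (Router): category_id=3 -> matches Furniture
  - product 5 (Pen): category_id=4 -> matches Kitchen
  - product 6 (Printer): category_id=2 -> matches Toys
  - product 7 (Mouse): category_id=NULL, no match -> dropped
  - product 8 (Monitor): category_id=1 -> matches Books
  - product 9 (Keyboard): category_id=4 -> matches Kitchen
So 1 of 9 rows is dropped.

SQL:
SELECT a.name, b.name AS category
FROM products a
INNER JOIN categories b ON a.category_id = b.id

Result:
name     | category 
---------+----------
Laptop   | Toys     
Notebook | Toys     
Camera   | Books    
Router   | Furniture
Pen      | Kitchen  
Printer  | Toys     
Monitor  | Books    
Keyboard | Kitchen  


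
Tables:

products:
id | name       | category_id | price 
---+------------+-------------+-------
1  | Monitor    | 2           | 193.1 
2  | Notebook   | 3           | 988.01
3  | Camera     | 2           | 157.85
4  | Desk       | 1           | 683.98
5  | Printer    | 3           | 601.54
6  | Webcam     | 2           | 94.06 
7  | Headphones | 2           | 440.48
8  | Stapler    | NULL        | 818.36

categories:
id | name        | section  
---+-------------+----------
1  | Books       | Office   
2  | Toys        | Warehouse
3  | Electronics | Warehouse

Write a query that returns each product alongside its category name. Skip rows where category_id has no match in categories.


INNER JOIN keeps only products rows whose category_id matches an id in categories. Walk through each product:
  - product 1 (Monitor): category_id=2 -> matches Toys
  - product 2 (Notebook): category_id=3 -> matches Electronics
  - product 3 (Camera): category_id=2 -> matches Toys
  - product 4 (Desk): category_id=1 -> matches Books
  - product 5 (Printer): category_id=3 -> matches Electronics
  - product 6 (Webcam): category_id=2 -> matches Toys
  - product 7 (Headphones): category_id=2 -> matches Toys
  - product 8 (Stapler): category_id=NULL, no match -> dropped
So 1 of 8 rows is dropped.

SQL:
SELECT a.name, b.name AS category
FROM products a
INNER JOIN categories b ON a.category_id = b.id

Result:
name       | category   
-----------+------------
Monitor    | Toys       
Notebook   | Electronics
Camera     | Toys       
Desk       | Books      
Printer    | Electronics
Webcam     | Toys       
Headphones | Toys       


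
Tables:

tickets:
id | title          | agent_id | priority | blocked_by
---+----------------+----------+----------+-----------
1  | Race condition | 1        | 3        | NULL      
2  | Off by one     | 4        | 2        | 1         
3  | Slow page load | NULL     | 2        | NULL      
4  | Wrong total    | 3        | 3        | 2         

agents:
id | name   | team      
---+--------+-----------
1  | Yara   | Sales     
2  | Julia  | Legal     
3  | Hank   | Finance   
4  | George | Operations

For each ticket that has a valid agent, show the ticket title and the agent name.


INNER JOIN keeps only tickets rows whose agent_id matches an id in agents. Walk through each ticket:
  - ticket 1 (Race condition): agent_id=1 -> matches Yara
  - ticket 2 (Off by one): agent_id=4 -> matches George
  - ticket 3 (Slow page load): agent_id=NULL, no match -> dropped
  - ticket 4 (Wrong total): agent_id=3 -> matches Hank
So 1 of 4 rows is dropped.

SQL:
SELECT a.title, b.name AS agent
FROM tickets a
INNER JOIN agents b ON a.agent_id = b.id

Result:
title          | agent 
---------------+-------
Race condition | Yara  
Off by one     | George
Wrong total    | Hank  


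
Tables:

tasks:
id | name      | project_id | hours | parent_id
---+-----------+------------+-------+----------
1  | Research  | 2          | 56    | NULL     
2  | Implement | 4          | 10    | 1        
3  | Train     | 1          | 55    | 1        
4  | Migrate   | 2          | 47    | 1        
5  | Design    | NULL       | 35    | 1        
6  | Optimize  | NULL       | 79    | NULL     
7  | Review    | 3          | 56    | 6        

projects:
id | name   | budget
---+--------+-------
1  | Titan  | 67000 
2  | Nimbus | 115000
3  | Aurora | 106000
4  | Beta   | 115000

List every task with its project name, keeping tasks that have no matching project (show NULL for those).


LEFT JOIN keeps every row from tasks (the left table); where project_id has no match in projects, the project columns become NULL. Walk through each task:
  - task 1 (Research): project_id=2 -> matches Nimbus
  - task 2 (Implement): project_id=4 -> matches Beta
  - task 3 (Train): project_id=1 -> matches Titan
  - task 4 (Migrate): project_id=2 -> matches Nimbus
  - task 5 (Design): project_id=NULL, no match -> kept with NULL
  - task 6 (Optimize): project_id=NULL, no match -> kept with NULL
  - task 7 (Review): project_id=3 -> matches Aurora
All 7 rows appear; 2 have NULL project.

SQL:
SELECT a.name, b.name AS project
FROM tasks a
LEFT JOIN projects b ON a.project_id = b.id

Result:
name      | project
----------+--------
Research  | Nimbus 
Implement | Beta   
Train     | Titan  
Migrate   | Nimbus 
Design    | NULL   
Optimize  | NULL   
Review    | Aurora 


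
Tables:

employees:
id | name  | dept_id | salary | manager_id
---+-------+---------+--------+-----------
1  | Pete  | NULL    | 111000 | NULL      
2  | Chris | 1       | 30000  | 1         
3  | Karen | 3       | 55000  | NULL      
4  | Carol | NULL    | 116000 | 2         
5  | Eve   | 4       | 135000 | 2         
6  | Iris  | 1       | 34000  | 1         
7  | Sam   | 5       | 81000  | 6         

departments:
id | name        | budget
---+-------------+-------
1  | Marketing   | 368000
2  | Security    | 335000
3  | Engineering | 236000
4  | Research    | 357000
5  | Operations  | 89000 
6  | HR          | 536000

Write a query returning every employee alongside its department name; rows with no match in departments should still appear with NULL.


LEFT JOIN keeps every row from employees (the left table); where dept_id has no match in departments, the department columns become NULL. Walk through each employee:
  - employee 1 (Pete): dept_id=NULL, no match -> kept with NULL
  - employee 2 (Chris): dept_id=1 -> matches Marketing
  - employee 3 (Karen): dept_id=3 -> matches Engineering
  - employee 4 (Carol): dept_id=NULL, no match -> kept with NULL
  - employee 5 (Eve): dept_id=4 -> matches Research
  - employee 6 (Iris): dept_id=1 -> matches Marketing
  - employee 7 (Sam): dept_id=5 -> matches Operations
All 7 rows appear; 2 have NULL department.

SQL:
SELECT a.name, b.name AS department
FROM employees a
LEFT JOIN departments b ON a.dept_id = b.id

Result:
name  | department 
------+------------
Pete  | NULL       
Chris | Marketing  
Karen | Engineering
Carol | NULL       
Eve   | Research   
Iris  | Marketing  
Sam   | Operations 


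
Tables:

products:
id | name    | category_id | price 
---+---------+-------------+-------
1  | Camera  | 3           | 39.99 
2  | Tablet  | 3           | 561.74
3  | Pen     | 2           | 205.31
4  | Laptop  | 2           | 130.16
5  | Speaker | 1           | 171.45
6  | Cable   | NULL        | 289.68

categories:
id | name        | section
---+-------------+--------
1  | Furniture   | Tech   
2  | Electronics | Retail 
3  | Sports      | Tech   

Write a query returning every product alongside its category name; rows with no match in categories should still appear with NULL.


LEFT JOIN keeps every row from products (the left table); where category_id has no match in categories, the category columns become NULL. Walk through each product:
  - product 1 (Camera): category_id=3 -> matches Sports
  - product 2 (Tablet): category_id=3 -> matches Sports
  - product 3 (Pen): category_id=2 -> matches Electronics
  - product 4 (Laptop): category_id=2 -> matches Electronics
  - product 5 (Speaker): category_id=1 -> matches Furniture
  - product 6 (Cable): category_id=NULL, no match -> kept with NULL
All 6 rows appear; 1 has NULL category.

SQL:
SELECT a.name, b.name AS category
FROM products a
LEFT JOIN categories b ON a.category_id = b.id

Result:
name    | category   
--------+------------
Camera  | Sports     
Tablet  | Sports     
Pen     | Electronics
Laptop  | Electronics
Speaker | Furniture  
Cable   | NULL       


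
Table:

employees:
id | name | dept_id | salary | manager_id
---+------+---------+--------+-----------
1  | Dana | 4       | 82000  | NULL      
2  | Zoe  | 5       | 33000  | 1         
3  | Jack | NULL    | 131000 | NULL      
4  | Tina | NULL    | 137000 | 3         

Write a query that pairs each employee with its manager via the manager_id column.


This is a self-join: employees is joined to a second copy of itself, matching each row's manager_id to another row's id. Use LEFT JOIN so rows with manager_id=NULL are kept.
  - employee 1 (Dana): manager_id=NULL -> NULL
  - employee 2 (Zoe): manager_id=1 -> Dana
  - employee 3 (Jack): manager_id=NULL -> NULL
  - employee 4 (Tina): manager_id=3 -> Jack

SQL:
SELECT a.name AS item, b.name AS manager
FROM employees a
LEFT JOIN employees b ON a.manager_id = b.id

Result:
item | manager
-----+--------
Dana | NULL   
Zoe  | Dana   
Jack | NULL   
Tina | Jack   


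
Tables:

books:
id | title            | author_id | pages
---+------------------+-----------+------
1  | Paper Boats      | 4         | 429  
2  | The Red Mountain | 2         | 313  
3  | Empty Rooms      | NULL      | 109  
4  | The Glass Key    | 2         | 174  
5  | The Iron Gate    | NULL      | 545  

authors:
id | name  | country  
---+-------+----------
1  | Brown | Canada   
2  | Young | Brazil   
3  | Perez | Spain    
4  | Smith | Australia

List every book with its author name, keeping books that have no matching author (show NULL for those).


LEFT JOIN keeps every row from books (the left table); where author_id has no match in authors, the author columns become NULL. Walk through each book:
  - book 1 (Paper Boats): author_id=4 -> matches Smith
  - book 2 (The Red Mountain): author_id=2 -> matches Young
  - book 3 (Empty Rooms): author_id=NULL, no match -> kept with NULL
  - book 4 (The Glass Key): author_id=2 -> matches Young
  - book 5 (The Iron Gate): author_id=NULL, no match -> kept with NULL
All 5 rows appear; 2 have NULL author.

SQL:
SELECT a.title, b.name AS author
FROM books a
LEFT JOIN authors b ON a.author_id = b.id

Result:
title            | author
-----------------+-------
Paper Boats      | Smith 
The Red Mountain | Young 
Empty Rooms      | NULL  
The Glass Key    | Young 
The Iron Gate    | NULL  


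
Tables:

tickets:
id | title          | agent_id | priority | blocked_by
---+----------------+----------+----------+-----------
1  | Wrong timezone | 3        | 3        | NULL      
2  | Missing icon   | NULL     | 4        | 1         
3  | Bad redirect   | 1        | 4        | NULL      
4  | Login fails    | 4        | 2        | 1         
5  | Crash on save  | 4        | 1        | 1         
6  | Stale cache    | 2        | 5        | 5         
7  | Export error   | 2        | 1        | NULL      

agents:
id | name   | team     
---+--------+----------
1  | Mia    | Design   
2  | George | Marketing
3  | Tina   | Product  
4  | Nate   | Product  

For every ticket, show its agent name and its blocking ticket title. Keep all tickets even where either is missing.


Two LEFT JOINs from the same base table tickets: one to agents via agent_id, one to tickets itself via blocked_by. Both are LEFT so every ticket is preserved.
Match against agents:
  - ticket 1 (Wrong timezone): agent_id=3 -> matches Tina
  - ticket 2 (Missing icon): agent_id=NULL, no match -> kept with NULL
  - ticket 3 (Bad redirect): agent_id=1 -> matches Mia
  - ticket 4 (Login fails): agent_id=4 -> matches Nate
  - ticket 5 (Crash on save): agent_id=4 -> matches Nate
  - ticket 6 (Stale cache): agent_id=2 -> matches George
  - ticket 7 (Export error): agent_id=2 -> matches George
Match against tickets (self):
  - ticket 1 (Wrong timezone): blocked_by=NULL -> NULL
  - ticket 2 (Missing icon): blocked_by=1 -> Wrong timezone
  - ticket 3 (Bad redirect): blocked_by=NULL -> NULL
  - ticket 4 (Login fails): blocked_by=1 -> Wrong timezone
  - ticket 5 (Crash on save): blocked_by=1 -> Wrong timezone
  - ticket 6 (Stale cache): blocked_by=5 -> Crash on save
  - ticket 7 (Export error): blocked_by=NULL -> NULL

SQL:
SELECT a.title, b.name AS agent, c.title AS blocked_by
FROM tickets a
LEFT JOIN agents b ON a.agent_id = b.id
LEFT JOIN tickets c ON a.blocked_by = c.id

Result:
title          | agent  | blocked_by    
---------------+--------+---------------
Wrong timezone | Tina   | NULL          
Missing icon   | NULL   | Wrong timezone
Bad redirect   | Mia    | NULL          
Login fails    | Nate   | Wrong timezone
Crash on save  | Nate   | Wrong timezone
Stale cache    | George | Crash on save 
Export error   | George | NULL          


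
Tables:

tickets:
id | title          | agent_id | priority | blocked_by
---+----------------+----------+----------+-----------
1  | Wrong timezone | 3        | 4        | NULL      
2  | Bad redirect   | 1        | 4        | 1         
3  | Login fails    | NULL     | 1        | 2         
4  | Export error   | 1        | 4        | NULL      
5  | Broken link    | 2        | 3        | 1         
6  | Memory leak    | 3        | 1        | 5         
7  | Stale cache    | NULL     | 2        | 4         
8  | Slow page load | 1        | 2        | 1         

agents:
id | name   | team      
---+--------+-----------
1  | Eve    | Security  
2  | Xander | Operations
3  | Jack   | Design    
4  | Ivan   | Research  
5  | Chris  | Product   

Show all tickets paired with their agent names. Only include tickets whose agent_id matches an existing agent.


INNER JOIN keeps only tickets rows whose agent_id matches an id in agents. Walk through each ticket:
  - ticket 1 (Wrong timezone): agent_id=3 -> matches Jack
  - ticket 2 (Bad redirect): agent_id=1 -> matches Eve
  - ticket 3 (Login fails): agent_id=NULL, no match -> dropped
  - ticket 4 (Export error): agent_id=1 -> matches Eve
  - ticket 5 (Broken link): agent_id=2 -> matches Xander
  - ticket 6 (Memory leak): agent_id=3 -> matches Jack
  - ticket 7 (Stale cache): agent_id=NULL, no match -> dropped
  - ticket 8 (Slow page load): agent_id=1 -> matches Eve
So 2 of 8 rows are dropped.

SQL:
SELECT a.title, b.name AS agent
FROM tickets a
INNER JOIN agents b ON a.agent_id = b.id

Result:
title          | agent 
---------------+-------
Wrong timezone | Jack  
Bad redirect   | Eve   
Export error   | Eve   
Broken link    | Xander
Memory leak    | Jack  
Slow page load | Eve   


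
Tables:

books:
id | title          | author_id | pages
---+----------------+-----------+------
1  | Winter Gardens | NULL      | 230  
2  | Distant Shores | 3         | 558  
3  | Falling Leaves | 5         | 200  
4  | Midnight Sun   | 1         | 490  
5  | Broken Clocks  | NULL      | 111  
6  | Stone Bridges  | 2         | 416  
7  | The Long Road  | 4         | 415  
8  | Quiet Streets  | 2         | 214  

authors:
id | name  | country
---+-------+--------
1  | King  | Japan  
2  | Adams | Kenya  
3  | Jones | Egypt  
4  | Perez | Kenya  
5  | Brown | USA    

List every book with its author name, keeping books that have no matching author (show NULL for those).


LEFT JOIN keeps every row from books (the left table); where author_id has no match in authors, the author columns become NULL. Walk through each book:
  - book 1 (Winter Gardens): author_id=NULL, no match -> kept with NULL
  - book 2 (Distant Shores): author_id=3 -> matches Jones
  - book 3 (Falling Leaves): author_id=5 -> matches Brown
  - book 4 (Midnight Sun): author_id=1 -> matches King
  - book 5 (Broken Clocks): author_id=NULL, no match -> kept with NULL
  - book 6 (Stone Bridges): author_id=2 -> matches Adams
  - book 7 (The Long Road): author_id=4 -> matches Perez
  - book 8 (Quiet Streets): author_id=2 -> matches Adams
All 8 rows appear; 2 have NULL author.

SQL:
SELECT a.title, b.name AS author
FROM books a
LEFT JOIN authors b ON a.author_id = b.id

Result:
title          | author
---------------+-------
Winter Gardens | NULL  
Distant Shores | Jones 
Falling Leaves | Brown 
Midnight Sun   | King  
Broken Clocks  | NULL  
Stone Bridges  | Adams 
The Long Road  | Perez 
Quiet Streets  | Adams 


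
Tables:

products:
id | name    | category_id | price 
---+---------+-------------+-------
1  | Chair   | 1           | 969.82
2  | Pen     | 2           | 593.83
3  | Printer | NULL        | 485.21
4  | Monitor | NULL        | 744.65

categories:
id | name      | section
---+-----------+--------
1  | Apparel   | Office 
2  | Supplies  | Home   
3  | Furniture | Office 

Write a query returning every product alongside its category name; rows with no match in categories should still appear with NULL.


LEFT JOIN keeps every row from products (the left table); where category_id has no match in categories, the category columns become NULL. Walk through each product:
  - product 1 (Chair): category_id=1 -> matches Apparel
  - product 2 (Pen): category_id=2 -> matches Supplies
  - product 3 (Printer): category_id=NULL, no match -> kept with NULL
  - product 4 (Monitor): category_id=NULL, no match -> kept with NULL
All 4 rows appear; 2 have NULL category.

SQL:
SELECT a.name, b.name AS category
FROM products a
LEFT JOIN categories b ON a.category_id = b.id

Result:
name    | category
--------+---------
Chair   | Apparel 
Pen     | Supplies
Printer | NULL    
Monitor | NULL    


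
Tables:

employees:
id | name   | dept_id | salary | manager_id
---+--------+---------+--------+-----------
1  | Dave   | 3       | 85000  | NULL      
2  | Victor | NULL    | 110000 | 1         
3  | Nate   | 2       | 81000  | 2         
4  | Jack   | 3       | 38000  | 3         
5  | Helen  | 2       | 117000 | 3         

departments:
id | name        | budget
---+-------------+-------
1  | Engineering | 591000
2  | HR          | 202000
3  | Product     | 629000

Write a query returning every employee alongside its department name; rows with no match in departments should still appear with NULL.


LEFT JOIN keeps every row from employees (the left table); where dept_id has no match in departments, the department columns become NULL. Walk through each employee:
  - employee 1 (Dave): dept_id=3 -> matches Product
  - employee 2 (Victor): dept_id=NULL, no match -> kept with NULL
  - employee 3 (Nate): dept_id=2 -> matches HR
  - employee 4 (Jack): dept_id=3 -> matches Product
  - employee 5 (Helen): dept_id=2 -> matches HR
All 5 rows appear; 1 has NULL department.

SQL:
SELECT a.name, b.name AS department
FROM employees a
LEFT JOIN departments b ON a.dept_id = b.id

Result:
name   | department
-------+-----------
Dave   | Product   
Victor | NULL      
Nate   | HR        
Jack   | Product   
Helen  | HR        


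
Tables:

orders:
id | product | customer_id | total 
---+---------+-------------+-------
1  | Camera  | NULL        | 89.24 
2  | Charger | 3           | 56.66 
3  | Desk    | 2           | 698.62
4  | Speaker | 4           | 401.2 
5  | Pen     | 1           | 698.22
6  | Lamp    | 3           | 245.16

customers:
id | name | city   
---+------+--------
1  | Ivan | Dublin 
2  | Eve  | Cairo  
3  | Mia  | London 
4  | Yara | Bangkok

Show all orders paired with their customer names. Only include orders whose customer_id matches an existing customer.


INNER JOIN keeps only orders rows whose customer_id matches an id in customers. Walk through each order:
  - order 1 (Camera): customer_id=NULL, no match -> dropped
  - order 2 (Charger): customer_id=3 -> matches Mia
  - order 3 (Desk): customer_id=2 -> matches Eve
  - order 4 (Speaker): customer_id=4 -> matches Yara
  - order 5 (Pen): customer_id=1 -> matches Ivan
  - order 6 (Lamp): customer_id=3 -> matches Mia
So 1 of 6 rows is dropped.

SQL:
SELECT a.product, b.name AS customer
FROM orders a
INNER JOIN customers b ON a.customer_id = b.id

Result:
product | customer
--------+---------
Charger | Mia     
Desk    | Eve     
Speaker | Yara    
Pen     | Ivan    
Lamp    | Mia     


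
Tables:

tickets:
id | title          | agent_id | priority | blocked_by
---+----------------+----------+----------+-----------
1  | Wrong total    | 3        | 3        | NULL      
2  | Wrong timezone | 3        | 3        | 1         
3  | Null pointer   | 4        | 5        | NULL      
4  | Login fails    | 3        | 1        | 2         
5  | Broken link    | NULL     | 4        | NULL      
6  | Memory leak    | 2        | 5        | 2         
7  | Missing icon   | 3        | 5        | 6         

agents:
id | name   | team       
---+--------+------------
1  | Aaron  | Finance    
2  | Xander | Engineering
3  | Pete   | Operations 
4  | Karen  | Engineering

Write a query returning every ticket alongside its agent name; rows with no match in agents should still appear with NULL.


LEFT JOIN keeps every row from tickets (the left table); where agent_id has no match in agents, the agent columns become NULL. Walk through each ticket:
  - ticket 1 (Wrong total): agent_id=3 -> matches Pete
  - ticket 2 (Wrong timezone): agent_id=3 -> matches Pete
  - ticket 3 (Null pointer): agent_id=4 -> matches Karen
  - ticket 4 (Login fails): agent_id=3 -> matches Pete
  - ticket 5 (Broken link): agent_id=NULL, no match -> kept with NULL
  - ticket 6 (Memory leak): agent_id=2 -> matches Xander
  - ticket 7 (Missing icon): agent_id=3 -> matches Pete
All 7 rows appear; 1 has NULL agent.

SQL:
SELECT a.title, b.name AS agent
FROM tickets a
LEFT JOIN agents b ON a.agent_id = b.id

Result:
title          | agent 
---------------+-------
Wrong total    | Pete  
Wrong timezone | Pete  
Null pointer   | Karen 
Login fails    | Pete  
Broken link    | NULL  
Memory leak    | Xander
Missing icon   | Pete  


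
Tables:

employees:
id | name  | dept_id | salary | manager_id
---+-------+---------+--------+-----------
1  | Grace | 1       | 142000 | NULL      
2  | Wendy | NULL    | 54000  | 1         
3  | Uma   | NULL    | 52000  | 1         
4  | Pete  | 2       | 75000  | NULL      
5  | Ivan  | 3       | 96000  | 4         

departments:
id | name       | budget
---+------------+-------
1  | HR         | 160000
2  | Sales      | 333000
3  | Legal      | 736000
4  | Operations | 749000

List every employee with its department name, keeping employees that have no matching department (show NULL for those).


LEFT JOIN keeps every row from employees (the left table); where dept_id has no match in departments, the department columns become NULL. Walk through each employee:
  - employee 1 (Grace): dept_id=1 -> matches HR
  - employee 2 (Wendy): dept_id=NULL, no match -> kept with NULL
  - employee 3 (Uma): dept_id=NULL, no match -> kept with NULL
  - employee 4 (Pete): dept_id=2 -> matches Sales
  - employee 5 (Ivan): dept_id=3 -> matches Legal
All 5 rows appear; 2 have NULL department.

SQL:
SELECT a.name, b.name AS department
FROM employees a
LEFT JOIN departments b ON a.dept_id = b.id

Result:
name  | department
------+-----------
Grace | HR        
Wendy | NULL      
Uma   | NULL      
Pete  | Sales     
Ivan  | Legal     


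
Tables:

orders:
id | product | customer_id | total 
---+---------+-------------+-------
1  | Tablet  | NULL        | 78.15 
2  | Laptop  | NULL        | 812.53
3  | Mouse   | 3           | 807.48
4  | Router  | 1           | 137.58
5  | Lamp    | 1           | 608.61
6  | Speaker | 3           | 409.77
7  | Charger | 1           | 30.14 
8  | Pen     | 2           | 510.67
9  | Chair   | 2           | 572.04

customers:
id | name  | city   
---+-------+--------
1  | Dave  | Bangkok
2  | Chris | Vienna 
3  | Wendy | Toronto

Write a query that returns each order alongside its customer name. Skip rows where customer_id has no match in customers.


INNER JOIN keeps only orders rows whose customer_id matches an id in customers. Walk through each order:
  - order 1 (Tablet): customer_id=NULL, no match -> dropped
  - order 2 (Laptop): customer_id=NULL, no match -> dropped
  - order 3 (Mouse): customer_id=3 -> matches Wendy
  - order 4 (Router): customer_id=1 -> matches Dave
  - order 5 (Lamp): customer_id=1 -> matches Dave
  - order 6 (Speaker): customer_id=3 -> matches Wendy
  - order 7 (Charger): customer_id=1 -> matches Dave
  - order 8 (Pen): customer_id=2 -> matches Chris
  - order 9 (Chair): customer_id=2 -> matches Chris
So 2 of 9 rows are dropped.

SQL:
SELECT a.product, b.name AS customer
FROM orders a
INNER JOIN customers b ON a.customer_id = b.id

Result:
product | customer
--------+---------
Mouse   | Wendy   
Router  | Dave    
Lamp    | Dave    
Speaker | Wendy   
Charger | Dave    
Pen     | Chris   
Chair   | Chris   


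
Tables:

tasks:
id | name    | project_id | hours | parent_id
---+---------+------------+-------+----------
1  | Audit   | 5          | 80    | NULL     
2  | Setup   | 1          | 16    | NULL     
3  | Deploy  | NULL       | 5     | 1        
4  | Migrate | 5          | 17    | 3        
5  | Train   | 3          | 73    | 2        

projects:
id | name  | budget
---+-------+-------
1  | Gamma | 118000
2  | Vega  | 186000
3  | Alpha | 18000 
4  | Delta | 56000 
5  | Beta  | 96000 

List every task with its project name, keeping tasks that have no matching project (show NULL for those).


LEFT JOIN keeps every row from tasks (the left table); where project_id has no match in projects, the project columns become NULL. Walk through each task:
  - task 1 (Audit): project_id=5 -> matches Beta
  - task 2 (Setup): project_id=1 -> matches Gamma
  - task 3 (Deploy): project_id=NULL, no match -> kept with NULL
  - task 4 (Migrate): project_id=5 -> matches Beta
  - task 5 (Train): project_id=3 -> matches Alpha
All 5 rows appear; 1 has NULL project.

SQL:
SELECT a.name, b.name AS project
FROM tasks a
LEFT JOIN projects b ON a.project_id = b.id

Result:
name    | project
--------+--------
Audit   | Beta   
Setup   | Gamma  
Deploy  | NULL   
Migrate | Beta   
Train   | Alpha  


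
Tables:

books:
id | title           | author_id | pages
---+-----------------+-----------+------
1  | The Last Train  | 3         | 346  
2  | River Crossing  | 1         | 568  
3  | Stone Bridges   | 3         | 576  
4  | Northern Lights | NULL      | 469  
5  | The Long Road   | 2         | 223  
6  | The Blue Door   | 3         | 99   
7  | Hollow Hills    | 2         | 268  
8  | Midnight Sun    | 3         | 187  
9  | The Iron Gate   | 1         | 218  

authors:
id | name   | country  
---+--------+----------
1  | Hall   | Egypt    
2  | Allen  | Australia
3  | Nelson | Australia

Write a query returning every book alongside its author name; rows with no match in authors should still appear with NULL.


LEFT JOIN keeps every row from books (the left table); where author_id has no match in authors, the author columns become NULL. Walk through each book:
  - book 1 (The Last Train): author_id=3 -> matches Nelson
  - book 2 (River Crossing): author_id=1 -> matches Hall
  - book 3 (Stone Bridges): author_id=3 -> matches Nelson
  - book 4 (Northern Lights): author_id=NULL, no match -> kept with NULL
  - book 5 (The Long Road): author_id=2 -> matches Allen
  - book 6 (The Blue Door): author_id=3 -> matches Nelson
  - book 7 (Hollow Hills): author_id=2 -> matches Allen
  - book 8 (Midnight Sun): author_id=3 -> matches Nelson
  - book 9 (The Iron Gate): author_id=1 -> matches Hall
All 9 rows appear; 1 has NULL author.

SQL:
SELECT a.title, b.name AS author
FROM books a
LEFT JOIN authors b ON a.author_id = b.id

Result:
title           | author
----------------+-------
The Last Train  | Nelson
River Crossing  | Hall  
Stone Bridges   | Nelson
Northern Lights | NULL  
The Long Road   | Allen 
The Blue Door   | Nelson
Hollow Hills    | Allen 
Midnight Sun    | Nelson
The Iron Gate   | Hall  


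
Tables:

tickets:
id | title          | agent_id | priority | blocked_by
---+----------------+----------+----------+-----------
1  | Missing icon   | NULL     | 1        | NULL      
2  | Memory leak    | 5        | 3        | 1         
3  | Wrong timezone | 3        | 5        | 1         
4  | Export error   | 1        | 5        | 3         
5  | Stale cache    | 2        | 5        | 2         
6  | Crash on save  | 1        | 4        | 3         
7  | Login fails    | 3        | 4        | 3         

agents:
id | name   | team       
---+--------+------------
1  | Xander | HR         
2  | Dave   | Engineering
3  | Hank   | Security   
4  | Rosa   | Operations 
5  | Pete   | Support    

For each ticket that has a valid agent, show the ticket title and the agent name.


INNER JOIN keeps only tickets rows whose agent_id matches an id in agents. Walk through each ticket:
  - ticket 1 (Missing icon): agent_id=NULL, no match -> dropped
  - ticket 2 (Memory leak): agent_id=5 -> matches Pete
  - ticket 3 (Wrong timezone): agent_id=3 -> matches Hank
  - ticket 4 (Export error): agent_id=1 -> matches Xander
  - ticket 5 (Stale cache): agent_id=2 -> matches Dave
  - ticket 6 (Crash on save): agent_id=1 -> matches Xander
  - ticket 7 (Login fails): agent_id=3 -> matches Hank
So 1 of 7 rows is dropped.

SQL:
SELECT a.title, b.name AS agent
FROM tickets a
INNER JOIN agents b ON a.agent_id = b.id

Result:
title          | agent 
---------------+-------
Memory leak    | Pete  
Wrong timezone | Hank  
Export error   | Xander
Stale cache    | Dave  
Crash on save  | Xander
Login fails    | Hank  


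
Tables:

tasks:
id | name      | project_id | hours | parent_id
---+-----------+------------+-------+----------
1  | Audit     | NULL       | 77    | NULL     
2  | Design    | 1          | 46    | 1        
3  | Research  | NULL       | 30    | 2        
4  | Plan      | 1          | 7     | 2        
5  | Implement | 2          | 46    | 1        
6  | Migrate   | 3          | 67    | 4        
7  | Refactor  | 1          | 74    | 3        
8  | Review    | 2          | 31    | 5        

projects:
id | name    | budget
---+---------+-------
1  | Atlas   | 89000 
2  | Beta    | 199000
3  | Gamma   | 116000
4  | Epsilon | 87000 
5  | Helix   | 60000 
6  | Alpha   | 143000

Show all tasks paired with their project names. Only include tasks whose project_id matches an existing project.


INNER JOIN keeps only tasks rows whose project_id matches an id in projects. Walk through each task:
  - task 1 (Audit): project_id=NULL, no match -> dropped
  - task 2 (Design): project_id=1 -> matches Atlas
  - task 3 (Research): project_id=NULL, no match -> dropped
  - task 4 (Plan): project_id=1 -> matches Atlas
  - task 5 (Implement): project_id=2 -> matches Beta
  - task 6 (Migrate): project_id=3 -> matches Gamma
  - task 7 (Refactor): project_id=1 -> matches Atlas
  - task 8 (Review): project_id=2 -> matches Beta
So 2 of 8 rows are dropped.

SQL:
SELECT a.name, b.name AS project
FROM tasks a
INNER JOIN projects b ON a.project_id = b.id

Result:
name      | project
----------+--------
Design    | Atlas  
Plan      | Atlas  
Implement | Beta   
Migrate   | Gamma  
Refactor  | Atlas  
Review    | Beta   
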